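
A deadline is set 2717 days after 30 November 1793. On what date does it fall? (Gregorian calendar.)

May 10, 1801

+365 (one year) → Nov 30, 1794 (2352 left).
+365 (one year) → Nov 30, 1795 (1987 left).
+366 (one year; includes Feb 29, 1796) → Nov 30, 1796 (1621 left).
+365 (one year) → Nov 30, 1797 (1256 left).
+365 (one year) → Nov 30, 1798 (891 left).
+365 (one year) → Nov 30, 1799 (526 left).
+365 (one year) → Nov 30, 1800 (161 left).
Nov has 30 days: +1 → Dec 1, 1800 (160 left).
Dec has 31 days: +31 → Jan 1, 1801 (129 left).
Jan has 31 days: +31 → Feb 1, 1801 (98 left).
Feb has 28 days: +28 → Mar 1, 1801 (70 left).
Mar has 31 days: +31 → Apr 1, 1801 (39 left).
Apr has 30 days: +30 → May 1, 1801 (9 left).
+9 → May 10, 1801.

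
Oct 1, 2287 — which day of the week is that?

Saturday

Doomsday rule: the anchor day for the 2200s is Friday. For year 87: 87÷12 = 7 r 3, and 3÷4 = 0, so 7+3+0 = 10.
Friday + 10 ≡ Monday — that's 2287's doomsday.
In October the doomsday date is Oct 10.
Oct 1 is 9 days before Oct 10; 9 mod 7 = 2, so Monday − 2 = Saturday.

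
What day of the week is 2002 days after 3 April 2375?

Thursday

First find the weekday of Apr 3, 2375. Doomsday rule: the anchor day for the 2300s is Wednesday. For year 75: 75÷12 = 6 r 3, and 3÷4 = 0, so 6+3+0 = 9.
Wednesday + 9 ≡ Friday — that's 2375's doomsday.
In April the doomsday date is Apr 4.
Apr 3 is 1 day before Apr 4; 1 mod 7 = 1, so Friday − 1 = Thursday.
2002 mod 7 = 0, so 2002 days after a Thursday is Thursday + 0 = Thursday.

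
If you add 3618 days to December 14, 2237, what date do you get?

+365 (one year) → Dec 14, 2238 (3253 left).
+365 (one year) → Dec 14, 2239 (2888 left).
+366 (one year; includes Feb 29, 2240) → Dec 14, 2240 (2522 left).
+365 (one year) → Dec 14, 2241 (2157 left).
+365 (one year) → Dec 14, 2242 (1792 left).
+365 (one year) → Dec 14, 2243 (1427 left).
+366 (one year; includes Feb 29, 2244) → Dec 14, 2244 (1061 left).
+365 (one year) → Dec 14, 2245 (696 left).
+365 (one year) → Dec 14, 2246 (331 left).
Dec has 31 days: +18 → Jan 1, 2247 (313 left).
Jan has 31 days: +31 → Feb 1, 2247 (282 left).
Feb has 28 days: +28 → Mar 1, 2247 (254 left).
Mar has 31 days: +31 → Apr 1, 2247 (223 left).
Apr has 30 days: +30 → May 1, 2247 (193 left).
May has 31 days: +31 → Jun 1, 2247 (162 left).
Jun has 30 days: +30 → Jul 1, 2247 (132 left).
Jul has 31 days: +31 → Aug 1, 2247 (101 left).
Aug has 31 days: +31 → Sep 1, 2247 (70 left).
Sep has 30 days: +30 → Oct 1, 2247 (40 left).
Oct has 31 days: +31 → Nov 1, 2247 (9 left).
+9 → Nov 10, 2247.

November 10, 2247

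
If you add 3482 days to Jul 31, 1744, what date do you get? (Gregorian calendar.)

+365 (one year) → Jul 31, 1745 (3117 left).
+365 (one year) → Jul 31, 1746 (2752 left).
+365 (one year) → Jul 31, 1747 (2387 left).
+366 (one year; includes Feb 29, 1748) → Jul 31, 1748 (2021 left).
+365 (one year) → Jul 31, 1749 (1656 left).
+365 (one year) → Jul 31, 1750 (1291 left).
+365 (one year) → Jul 31, 1751 (926 left).
+366 (one year; includes Feb 29, 1752) → Jul 31, 1752 (560 left).
+365 (one year) → Jul 31, 1753 (195 left).
Jul has 31 days: +1 → Aug 1, 1753 (194 left).
Aug has 31 days: +31 → Sep 1, 1753 (163 left).
Sep has 30 days: +30 → Oct 1, 1753 (133 left).
Oct has 31 days: +31 → Nov 1, 1753 (102 left).
Nov has 30 days: +30 → Dec 1, 1753 (72 left).
Dec has 31 days: +31 → Jan 1, 1754 (41 left).
Jan has 31 days: +31 → Feb 1, 1754 (10 left).
+10 → Feb 11, 1754.

February 11, 1754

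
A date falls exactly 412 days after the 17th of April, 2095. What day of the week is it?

Saturday

First find the weekday of Apr 17, 2095. Doomsday rule: the anchor day for the 2000s is Tuesday. For year 95: 95÷12 = 7 r 11, and 11÷4 = 2, so 7+11+2 = 20.
Tuesday + 20 ≡ Monday — that's 2095's doomsday.
In April the doomsday date is Apr 4.
Apr 17 is 13 days after Apr 4; 13 mod 7 = 6, so Monday + 6 = Sunday.
412 mod 7 = 6, so 412 days after a Sunday is Sunday + 6 = Saturday.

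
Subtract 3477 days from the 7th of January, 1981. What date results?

−366 (one year; includes Feb 29, 1980) → Jan 7, 1980 (3111 left).
−365 (one year) → Jan 7, 1979 (2746 left).
−365 (one year) → Jan 7, 1978 (2381 left).
−365 (one year) → Jan 7, 1977 (2016 left).
−366 (one year; includes Feb 29, 1976) → Jan 7, 1976 (1650 left).
−365 (one year) → Jan 7, 1975 (1285 left).
−365 (one year) → Jan 7, 1974 (920 left).
−365 (one year) → Jan 7, 1973 (555 left).
−366 (one year; includes Feb 29, 1972) → Jan 7, 1972 (189 left).
−7 → Dec 31, 1971 (end of Dec, 31 days; 182 left).
−31 → Nov 30, 1971 (end of Nov, 30 days; 151 left).
−30 → Oct 31, 1971 (end of Oct, 31 days; 121 left).
−31 → Sep 30, 1971 (end of Sep, 30 days; 90 left).
−30 → Aug 31, 1971 (end of Aug, 31 days; 60 left).
−31 → Jul 31, 1971 (end of Jul, 31 days; 29 left).
−29 → Jul 2, 1971.

July 2, 1971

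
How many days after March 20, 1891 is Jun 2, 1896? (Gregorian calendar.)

Mar 20, 1891 → Mar 20, 1892: 366 days (Feb 29, 1892 is in that span).
Mar 20, 1892 → Mar 20, 1893: 365 days.
Mar 20, 1893 → Mar 20, 1894: 365 days.
Mar 20, 1894 → Mar 20, 1895: 365 days.
Mar 20, 1895 → Mar 20, 1896: 366 days (Feb 29, 1896 is in that span).
Mar 20, 1896 → Apr 20, 1896: 31 days (March has 31).
Apr 20, 1896 → May 20, 1896: 30 days (April has 30).
May 20, 1896 → Jun 2, 1896: 13 days.
Total: 1901 days.

1901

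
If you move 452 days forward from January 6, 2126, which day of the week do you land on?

Jan 6, 2126 is a Sunday.
452 mod 7 = 4, so 452 days after a Sunday is Sunday + 4 = Thursday.

Thursday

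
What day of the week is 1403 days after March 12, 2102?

Mar 12, 2102 is a Sunday.
1403 mod 7 = 3, so 1403 days after a Sunday is Sunday + 3 = Wednesday.

Wednesday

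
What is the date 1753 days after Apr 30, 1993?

February 16, 1998

+365 (one year) → Apr 30, 1994 (1388 left).
+365 (one year) → Apr 30, 1995 (1023 left).
+366 (one year; includes Feb 29, 1996) → Apr 30, 1996 (657 left).
+365 (one year) → Apr 30, 1997 (292 left).
Apr has 30 days: +1 → May 1, 1997 (291 left).
May has 31 days: +31 → Jun 1, 1997 (260 left).
Jun has 30 days: +30 → Jul 1, 1997 (230 left).
Jul has 31 days: +31 → Aug 1, 1997 (199 left).
Aug has 31 days: +31 → Sep 1, 1997 (168 left).
Sep has 30 days: +30 → Oct 1, 1997 (138 left).
Oct has 31 days: +31 → Nov 1, 1997 (107 left).
Nov has 30 days: +30 → Dec 1, 1997 (77 left).
Dec has 31 days: +31 → Jan 1, 1998 (46 left).
Jan has 31 days: +31 → Feb 1, 1998 (15 left).
+15 → Feb 16, 1998.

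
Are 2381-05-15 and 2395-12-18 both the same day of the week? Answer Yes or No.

From May 15, 2381 to Dec 18, 2395 is 5330 days.
5330 mod 7 = 3, so they are different weekdays.
(May 15, 2381 is a Friday; Dec 18, 2395 is a Monday.)

No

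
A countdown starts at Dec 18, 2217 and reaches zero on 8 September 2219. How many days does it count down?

629

Dec 18, 2217 → Dec 18, 2218: 365 days.
Dec 18, 2218 → Jan 18, 2219: 31 days (December has 31).
Jan 18, 2219 → Feb 18, 2219: 31 days (January has 31).
Feb 18, 2219 → Mar 18, 2219: 28 days (February has 28).
Mar 18, 2219 → Apr 18, 2219: 31 days (March has 31).
Apr 18, 2219 → May 18, 2219: 30 days (April has 30).
May 18, 2219 → Jun 18, 2219: 31 days (May has 31).
Jun 18, 2219 → Jul 18, 2219: 30 days (June has 30).
Jul 18, 2219 → Aug 18, 2219: 31 days (July has 31).
Aug 18, 2219 → Sep 8, 2219: 21 days.
Total: 629 days.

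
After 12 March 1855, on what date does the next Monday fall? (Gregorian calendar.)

Mar 12, 1855 is a Monday.
From Monday to the next Monday is 7 days.
Mar 12, 1855 + 7 = Mar 19, 1855.

March 19, 1855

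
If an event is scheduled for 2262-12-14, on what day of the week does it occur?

Sunday

Doomsday rule: the anchor day for the 2200s is Friday. For year 62: 62÷12 = 5 r 2, and 2÷4 = 0, so 5+2+0 = 7.
Friday + 7 ≡ Friday — that's 2262's doomsday.
In December the doomsday date is Dec 12.
Dec 14 is 2 days after Dec 12; 2 mod 7 = 2, so Friday + 2 = Sunday.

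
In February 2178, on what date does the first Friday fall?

February 6, 2178

February 1, 2178 is a Sunday.
The first Friday is therefore February 6 (5 days later).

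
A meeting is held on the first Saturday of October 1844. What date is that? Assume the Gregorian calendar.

October 5, 1844

October 1, 1844 is a Tuesday.
The first Saturday is therefore October 5 (4 days later).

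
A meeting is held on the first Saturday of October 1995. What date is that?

October 7, 1995

October 1, 1995 is a Sunday.
The first Saturday is therefore October 7 (6 days later).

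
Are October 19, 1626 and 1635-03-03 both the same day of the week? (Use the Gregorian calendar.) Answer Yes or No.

No

From Oct 19, 1626 to Mar 3, 1635 is 3057 days.
3057 mod 7 = 5, so they are different weekdays.
(Oct 19, 1626 is a Monday; Mar 3, 1635 is a Saturday.)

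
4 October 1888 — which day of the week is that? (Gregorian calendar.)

Thursday

Doomsday rule: the anchor day for the 1800s is Friday. For year 88: 88÷12 = 7 r 4, and 4÷4 = 1, so 7+4+1 = 12.
Friday + 12 ≡ Wednesday — that's 1888's doomsday.
In October the doomsday date is Oct 10.
Oct 4 is 6 days before Oct 10; 6 mod 7 = 6, so Wednesday − 6 = Thursday.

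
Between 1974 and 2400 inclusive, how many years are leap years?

104

Multiples of 4 in [1974,2400]: 107.
Of those, multiples of 100: 5 (not leap unless ÷400).
Multiples of 400: 2.
Leap years = 107 − 5 + 2 = 104.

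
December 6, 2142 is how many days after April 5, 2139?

Apr 5, 2139 → Apr 5, 2140: 366 days (Feb 29, 2140 is in that span).
Apr 5, 2140 → Apr 5, 2141: 365 days.
Apr 5, 2141 → Apr 5, 2142: 365 days.
Apr 5, 2142 → May 5, 2142: 30 days (April has 30).
May 5, 2142 → Jun 5, 2142: 31 days (May has 31).
Jun 5, 2142 → Jul 5, 2142: 30 days (June has 30).
Jul 5, 2142 → Aug 5, 2142: 31 days (July has 31).
Aug 5, 2142 → Sep 5, 2142: 31 days (August has 31).
Sep 5, 2142 → Oct 5, 2142: 30 days (September has 30).
Oct 5, 2142 → Nov 5, 2142: 31 days (October has 31).
Nov 5, 2142 → Dec 5, 2142: 30 days (November has 30).
Dec 5, 2142 → Dec 6, 2142: 1 days.
Total: 1341 days.

1341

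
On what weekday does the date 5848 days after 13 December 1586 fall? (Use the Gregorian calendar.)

Tuesday

First find the weekday of Dec 13, 1586. Doomsday rule: the anchor day for the 1500s is Wednesday. For year 86: 86÷12 = 7 r 2, and 2÷4 = 0, so 7+2+0 = 9.
Wednesday + 9 ≡ Friday — that's 1586's doomsday.
In December the doomsday date is Dec 12.
Dec 13 is 1 day after Dec 12; 1 mod 7 = 1, so Friday + 1 = Saturday.
5848 mod 7 = 3, so 5848 days after a Saturday is Saturday + 3 = Tuesday.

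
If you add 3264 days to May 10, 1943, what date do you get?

April 16, 1952

+366 (one year; includes Feb 29, 1944) → May 10, 1944 (2898 left).
+365 (one year) → May 10, 1945 (2533 left).
+365 (one year) → May 10, 1946 (2168 left).
+365 (one year) → May 10, 1947 (1803 left).
+366 (one year; includes Feb 29, 1948) → May 10, 1948 (1437 left).
+365 (one year) → May 10, 1949 (1072 left).
+365 (one year) → May 10, 1950 (707 left).
+365 (one year) → May 10, 1951 (342 left).
May has 31 days: +22 → Jun 1, 1951 (320 left).
Jun has 30 days: +30 → Jul 1, 1951 (290 left).
Jul has 31 days: +31 → Aug 1, 1951 (259 left).
Aug has 31 days: +31 → Sep 1, 1951 (228 left).
Sep has 30 days: +30 → Oct 1, 1951 (198 left).
Oct has 31 days: +31 → Nov 1, 1951 (167 left).
Nov has 30 days: +30 → Dec 1, 1951 (137 left).
Dec has 31 days: +31 → Jan 1, 1952 (106 left).
Jan has 31 days: +31 → Feb 1, 1952 (75 left).
Feb has 29 days: +29 → Mar 1, 1952 (46 left).
Mar has 31 days: +31 → Apr 1, 1952 (15 left).
+15 → Apr 16, 1952.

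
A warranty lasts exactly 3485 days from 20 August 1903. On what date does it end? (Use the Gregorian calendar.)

March 5, 1913

+366 (one year; includes Feb 29, 1904) → Aug 20, 1904 (3119 left).
+365 (one year) → Aug 20, 1905 (2754 left).
+365 (one year) → Aug 20, 1906 (2389 left).
+365 (one year) → Aug 20, 1907 (2024 left).
+366 (one year; includes Feb 29, 1908) → Aug 20, 1908 (1658 left).
+365 (one year) → Aug 20, 1909 (1293 left).
+365 (one year) → Aug 20, 1910 (928 left).
+365 (one year) → Aug 20, 1911 (563 left).
+366 (one year; includes Feb 29, 1912) → Aug 20, 1912 (197 left).
Aug has 31 days: +12 → Sep 1, 1912 (185 left).
Sep has 30 days: +30 → Oct 1, 1912 (155 left).
Oct has 31 days: +31 → Nov 1, 1912 (124 left).
Nov has 30 days: +30 → Dec 1, 1912 (94 left).
Dec has 31 days: +31 → Jan 1, 1913 (63 left).
Jan has 31 days: +31 → Feb 1, 1913 (32 left).
Feb has 28 days: +28 → Mar 1, 1913 (4 left).
+4 → Mar 5, 1913.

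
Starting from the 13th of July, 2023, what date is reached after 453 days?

+366 (one year; includes Feb 29, 2024) → Jul 13, 2024 (87 left).
Jul has 31 days: +19 → Aug 1, 2024 (68 left).
Aug has 31 days: +31 → Sep 1, 2024 (37 left).
Sep has 30 days: +30 → Oct 1, 2024 (7 left).
+7 → Oct 8, 2024.

October 8, 2024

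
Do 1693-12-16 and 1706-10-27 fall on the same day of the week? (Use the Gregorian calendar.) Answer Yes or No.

Yes

From Dec 16, 1693 to Oct 27, 1706 is 4697 days.
4697 mod 7 = 0, so they are the same weekday.
(Dec 16, 1693 is a Wednesday; Oct 27, 1706 is a Wednesday.)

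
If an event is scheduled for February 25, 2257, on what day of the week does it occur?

Wednesday

Doomsday rule: the anchor day for the 2200s is Friday. For year 57: 57÷12 = 4 r 9, and 9÷4 = 2, so 4+9+2 = 15.
Friday + 15 ≡ Saturday — that's 2257's doomsday.
In February the doomsday date is Feb 28 (2257 is not a leap year).
Feb 25 is 3 days before Feb 28; 3 mod 7 = 3, so Saturday − 3 = Wednesday.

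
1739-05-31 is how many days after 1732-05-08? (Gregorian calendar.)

May 8, 1732 → May 8, 1733: 365 days.
May 8, 1733 → May 8, 1734: 365 days.
May 8, 1734 → May 8, 1735: 365 days.
May 8, 1735 → May 8, 1736: 366 days (Feb 29, 1736 is in that span).
May 8, 1736 → May 8, 1737: 365 days.
May 8, 1737 → May 8, 1738: 365 days.
May 8, 1738 → Jun 8, 1738: 31 days (May has 31).
Jun 8, 1738 → Jul 8, 1738: 30 days (June has 30).
Jul 8, 1738 → Aug 8, 1738: 31 days (July has 31).
Aug 8, 1738 → Sep 8, 1738: 31 days (August has 31).
Sep 8, 1738 → Oct 8, 1738: 30 days (September has 30).
Oct 8, 1738 → Nov 8, 1738: 31 days (October has 31).
Nov 8, 1738 → Dec 8, 1738: 30 days (November has 30).
Dec 8, 1738 → Jan 8, 1739: 31 days (December has 31).
Jan 8, 1739 → Feb 8, 1739: 31 days (January has 31).
Feb 8, 1739 → Mar 8, 1739: 28 days (February has 28).
Mar 8, 1739 → Apr 8, 1739: 31 days (March has 31).
Apr 8, 1739 → May 8, 1739: 30 days (April has 30).
May 8, 1739 → May 31, 1739: 23 days.
Total: 2579 days.

2579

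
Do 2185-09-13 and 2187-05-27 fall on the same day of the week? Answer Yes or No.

No

From Sep 13, 2185 to May 27, 2187 is 621 days.
621 mod 7 = 5, so they are different weekdays.
(Sep 13, 2185 is a Tuesday; May 27, 2187 is a Sunday.)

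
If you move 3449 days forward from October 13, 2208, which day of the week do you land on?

Tuesday

First find the weekday of Oct 13, 2208. Doomsday rule: the anchor day for the 2200s is Friday. For year 08: 8÷12 = 0 r 8, and 8÷4 = 2, so 0+8+2 = 10.
Friday + 10 ≡ Monday — that's 2208's doomsday.
In October the doomsday date is Oct 10.
Oct 13 is 3 days after Oct 10; 3 mod 7 = 3, so Monday + 3 = Thursday.
3449 mod 7 = 5, so 3449 days after a Thursday is Thursday + 5 = Tuesday.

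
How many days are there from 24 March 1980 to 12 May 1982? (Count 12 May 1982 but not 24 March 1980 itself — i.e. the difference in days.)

Mar 24, 1980 → Mar 24, 1981: 365 days.
Mar 24, 1981 → Mar 24, 1982: 365 days.
Mar 24, 1982 → Apr 24, 1982: 31 days (March has 31).
Apr 24, 1982 → May 12, 1982: 18 days.
Total: 779 days.

779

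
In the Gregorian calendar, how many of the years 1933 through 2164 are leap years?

57

Multiples of 4 in [1933,2164]: 58.
Of those, multiples of 100: 2 (not leap unless ÷400).
Multiples of 400: 1.
Leap years = 58 − 2 + 1 = 57.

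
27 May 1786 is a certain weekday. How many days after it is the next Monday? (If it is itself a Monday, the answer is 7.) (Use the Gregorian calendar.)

2

May 27, 1786 is a Saturday.
From Saturday to the next Monday is 2 days.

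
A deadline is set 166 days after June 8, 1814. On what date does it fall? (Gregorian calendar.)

November 21, 1814

Jun has 30 days: +23 → Jul 1, 1814 (143 left).
Jul has 31 days: +31 → Aug 1, 1814 (112 left).
Aug has 31 days: +31 → Sep 1, 1814 (81 left).
Sep has 30 days: +30 → Oct 1, 1814 (51 left).
Oct has 31 days: +31 → Nov 1, 1814 (20 left).
+20 → Nov 21, 1814.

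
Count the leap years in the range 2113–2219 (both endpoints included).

Multiples of 4 in [2113,2219]: 26.
Of those, multiples of 100: 1 (not leap unless ÷400).
Multiples of 400: 0.
Leap years = 26 − 1 + 0 = 25.

25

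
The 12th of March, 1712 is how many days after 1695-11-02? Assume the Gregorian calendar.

Nov 2, 1695 → Nov 2, 1696: 366 days (Feb 29, 1696 is in that span).
Nov 2, 1696 → Nov 2, 1697: 365 days.
Nov 2, 1697 → Nov 2, 1698: 365 days.
Nov 2, 1698 → Nov 2, 1699: 365 days.
Nov 2, 1699 → Nov 2, 1700: 365 days.
Nov 2, 1700 → Nov 2, 1701: 365 days.
Nov 2, 1701 → Nov 2, 1702: 365 days.
Nov 2, 1702 → Nov 2, 1703: 365 days.
Nov 2, 1703 → Nov 2, 1704: 366 days (Feb 29, 1704 is in that span).
Nov 2, 1704 → Nov 2, 1705: 365 days.
Nov 2, 1705 → Nov 2, 1706: 365 days.
Nov 2, 1706 → Nov 2, 1707: 365 days.
Nov 2, 1707 → Nov 2, 1708: 366 days (Feb 29, 1708 is in that span).
Nov 2, 1708 → Nov 2, 1709: 365 days.
Nov 2, 1709 → Nov 2, 1710: 365 days.
Nov 2, 1710 → Nov 2, 1711: 365 days.
Nov 2, 1711 → Dec 2, 1711: 30 days (November has 30).
Dec 2, 1711 → Jan 2, 1712: 31 days (December has 31).
Jan 2, 1712 → Feb 2, 1712: 31 days (January has 31).
Feb 2, 1712 → Mar 2, 1712: 29 days (February has 29).
Mar 2, 1712 → Mar 12, 1712: 10 days.
Total: 5974 days.

5974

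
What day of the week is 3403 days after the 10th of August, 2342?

Tuesday

First find the weekday of Aug 10, 2342. Doomsday rule: the anchor day for the 2300s is Wednesday. For year 42: 42÷12 = 3 r 6, and 6÷4 = 1, so 3+6+1 = 10.
Wednesday + 10 ≡ Saturday — that's 2342's doomsday.
In August the doomsday date is Aug 8.
Aug 10 is 2 days after Aug 8; 2 mod 7 = 2, so Saturday + 2 = Monday.
3403 mod 7 = 1, so 3403 days after a Monday is Monday + 1 = Tuesday.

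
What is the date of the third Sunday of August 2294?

August 19, 2294

August 1, 2294 is a Wednesday.
The first Sunday is therefore August 5 (4 days later).
The third Sunday is 5 + 2×7 = August 19.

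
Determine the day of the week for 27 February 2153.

Tuesday

Doomsday rule: the anchor day for the 2100s is Sunday. For year 53: 53÷12 = 4 r 5, and 5÷4 = 1, so 4+5+1 = 10.
Sunday + 10 ≡ Wednesday — that's 2153's doomsday.
In February the doomsday date is Feb 28 (2153 is not a leap year).
Feb 27 is 1 day before Feb 28; 1 mod 7 = 1, so Wednesday − 1 = Tuesday.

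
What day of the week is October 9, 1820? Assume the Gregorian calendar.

Monday

January 1, 1820 is a Saturday.
Jan 1, 1820 → Feb 1, 1820: 31 days (January has 31).
Feb 1, 1820 → Mar 1, 1820: 29 days (February has 29).
Mar 1, 1820 → Apr 1, 1820: 31 days (March has 31).
Apr 1, 1820 → May 1, 1820: 30 days (April has 30).
May 1, 1820 → Jun 1, 1820: 31 days (May has 31).
Jun 1, 1820 → Jul 1, 1820: 30 days (June has 30).
Jul 1, 1820 → Aug 1, 1820: 31 days (July has 31).
Aug 1, 1820 → Sep 1, 1820: 31 days (August has 31).
Sep 1, 1820 → Oct 1, 1820: 30 days (September has 30).
Oct 1, 1820 → Oct 9, 1820: 8 days.
Total: 282 days.
282 mod 7 = 2, so Saturday + 2 = Monday.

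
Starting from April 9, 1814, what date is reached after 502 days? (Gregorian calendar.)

+365 (one year) → Apr 9, 1815 (137 left).
Apr has 30 days: +22 → May 1, 1815 (115 left).
May has 31 days: +31 → Jun 1, 1815 (84 left).
Jun has 30 days: +30 → Jul 1, 1815 (54 left).
Jul has 31 days: +31 → Aug 1, 1815 (23 left).
+23 → Aug 24, 1815.

August 24, 1815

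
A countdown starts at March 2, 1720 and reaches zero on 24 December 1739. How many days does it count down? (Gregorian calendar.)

Mar 2, 1720 → Mar 2, 1721: 365 days.
Mar 2, 1721 → Mar 2, 1722: 365 days.
Mar 2, 1722 → Mar 2, 1723: 365 days.
Mar 2, 1723 → Mar 2, 1724: 366 days (Feb 29, 1724 is in that span).
Mar 2, 1724 → Mar 2, 1725: 365 days.
Mar 2, 1725 → Mar 2, 1726: 365 days.
Mar 2, 1726 → Mar 2, 1727: 365 days.
Mar 2, 1727 → Mar 2, 1728: 366 days (Feb 29, 1728 is in that span).
Mar 2, 1728 → Mar 2, 1729: 365 days.
Mar 2, 1729 → Mar 2, 1730: 365 days.
Mar 2, 1730 → Mar 2, 1731: 365 days.
Mar 2, 1731 → Mar 2, 1732: 366 days (Feb 29, 1732 is in that span).
Mar 2, 1732 → Mar 2, 1733: 365 days.
Mar 2, 1733 → Mar 2, 1734: 365 days.
Mar 2, 1734 → Mar 2, 1735: 365 days.
Mar 2, 1735 → Mar 2, 1736: 366 days (Feb 29, 1736 is in that span).
Mar 2, 1736 → Mar 2, 1737: 365 days.
Mar 2, 1737 → Mar 2, 1738: 365 days.
Mar 2, 1738 → Mar 2, 1739: 365 days.
Mar 2, 1739 → Apr 2, 1739: 31 days (March has 31).
Apr 2, 1739 → May 2, 1739: 30 days (April has 30).
May 2, 1739 → Jun 2, 1739: 31 days (May has 31).
Jun 2, 1739 → Jul 2, 1739: 30 days (June has 30).
Jul 2, 1739 → Aug 2, 1739: 31 days (July has 31).
Aug 2, 1739 → Sep 2, 1739: 31 days (August has 31).
Sep 2, 1739 → Oct 2, 1739: 30 days (September has 30).
Oct 2, 1739 → Nov 2, 1739: 31 days (October has 31).
Nov 2, 1739 → Dec 2, 1739: 30 days (November has 30).
Dec 2, 1739 → Dec 24, 1739: 22 days.
Total: 7236 days.

7236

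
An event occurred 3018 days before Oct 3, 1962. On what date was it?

June 29, 1954

−365 (one year) → Oct 3, 1961 (2653 left).
−365 (one year) → Oct 3, 1960 (2288 left).
−366 (one year; includes Feb 29, 1960) → Oct 3, 1959 (1922 left).
−365 (one year) → Oct 3, 1958 (1557 left).
−365 (one year) → Oct 3, 1957 (1192 left).
−365 (one year) → Oct 3, 1956 (827 left).
−366 (one year; includes Feb 29, 1956) → Oct 3, 1955 (461 left).
−365 (one year) → Oct 3, 1954 (96 left).
−3 → Sep 30, 1954 (end of Sep, 30 days; 93 left).
−30 → Aug 31, 1954 (end of Aug, 31 days; 63 left).
−31 → Jul 31, 1954 (end of Jul, 31 days; 32 left).
−31 → Jun 30, 1954 (end of Jun, 30 days; 1 left).
−1 → Jun 29, 1954.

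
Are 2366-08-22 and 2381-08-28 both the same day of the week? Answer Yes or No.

No

From Aug 22, 2366 to Aug 28, 2381 is 5485 days.
5485 mod 7 = 4, so they are different weekdays.
(Aug 22, 2366 is a Monday; Aug 28, 2381 is a Friday.)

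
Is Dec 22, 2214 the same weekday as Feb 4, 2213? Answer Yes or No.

From Feb 4, 2213 to Dec 22, 2214 is 686 days.
686 mod 7 = 0, so they are the same weekday.
(Feb 4, 2213 is a Thursday; Dec 22, 2214 is a Thursday.)

Yes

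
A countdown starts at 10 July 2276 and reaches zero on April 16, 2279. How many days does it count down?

1010

Jul 10, 2276 → Jul 10, 2277: 365 days.
Jul 10, 2277 → Jul 10, 2278: 365 days.
Jul 10, 2278 → Aug 10, 2278: 31 days (July has 31).
Aug 10, 2278 → Sep 10, 2278: 31 days (August has 31).
Sep 10, 2278 → Oct 10, 2278: 30 days (September has 30).
Oct 10, 2278 → Nov 10, 2278: 31 days (October has 31).
Nov 10, 2278 → Dec 10, 2278: 30 days (November has 30).
Dec 10, 2278 → Jan 10, 2279: 31 days (December has 31).
Jan 10, 2279 → Feb 10, 2279: 31 days (January has 31).
Feb 10, 2279 → Mar 10, 2279: 28 days (February has 28).
Mar 10, 2279 → Apr 10, 2279: 31 days (March has 31).
Apr 10, 2279 → Apr 16, 2279: 6 days.
Total: 1010 days.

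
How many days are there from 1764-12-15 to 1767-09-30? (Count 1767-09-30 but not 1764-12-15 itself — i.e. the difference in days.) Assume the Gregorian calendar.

1019

Dec 15, 1764 → Dec 15, 1765: 365 days.
Dec 15, 1765 → Dec 15, 1766: 365 days.
Dec 15, 1766 → Jan 15, 1767: 31 days (December has 31).
Jan 15, 1767 → Feb 15, 1767: 31 days (January has 31).
Feb 15, 1767 → Mar 15, 1767: 28 days (February has 28).
Mar 15, 1767 → Apr 15, 1767: 31 days (March has 31).
Apr 15, 1767 → May 15, 1767: 30 days (April has 30).
May 15, 1767 → Jun 15, 1767: 31 days (May has 31).
Jun 15, 1767 → Jul 15, 1767: 30 days (June has 30).
Jul 15, 1767 → Aug 15, 1767: 31 days (July has 31).
Aug 15, 1767 → Sep 15, 1767: 31 days (August has 31).
Sep 15, 1767 → Sep 30, 1767: 15 days.
Total: 1019 days.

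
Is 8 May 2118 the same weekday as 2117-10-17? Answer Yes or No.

From Oct 17, 2117 to May 8, 2118 is 203 days.
203 mod 7 = 0, so they are the same weekday.
(Oct 17, 2117 is a Sunday; May 8, 2118 is a Sunday.)

Yes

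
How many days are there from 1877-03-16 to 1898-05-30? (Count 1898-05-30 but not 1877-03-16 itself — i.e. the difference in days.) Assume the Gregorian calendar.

Mar 16, 1877 → Mar 16, 1878: 365 days.
Mar 16, 1878 → Mar 16, 1879: 365 days.
Mar 16, 1879 → Mar 16, 1880: 366 days (Feb 29, 1880 is in that span).
Mar 16, 1880 → Mar 16, 1881: 365 days.
Mar 16, 1881 → Mar 16, 1882: 365 days.
Mar 16, 1882 → Mar 16, 1883: 365 days.
Mar 16, 1883 → Mar 16, 1884: 366 days (Feb 29, 1884 is in that span).
Mar 16, 1884 → Mar 16, 1885: 365 days.
Mar 16, 1885 → Mar 16, 1886: 365 days.
Mar 16, 1886 → Mar 16, 1887: 365 days.
Mar 16, 1887 → Mar 16, 1888: 366 days (Feb 29, 1888 is in that span).
Mar 16, 1888 → Mar 16, 1889: 365 days.
Mar 16, 1889 → Mar 16, 1890: 365 days.
Mar 16, 1890 → Mar 16, 1891: 365 days.
Mar 16, 1891 → Mar 16, 1892: 366 days (Feb 29, 1892 is in that span).
Mar 16, 1892 → Mar 16, 1893: 365 days.
Mar 16, 1893 → Mar 16, 1894: 365 days.
Mar 16, 1894 → Mar 16, 1895: 365 days.
Mar 16, 1895 → Mar 16, 1896: 366 days (Feb 29, 1896 is in that span).
Mar 16, 1896 → Mar 16, 1897: 365 days.
Mar 16, 1897 → Mar 16, 1898: 365 days.
Mar 16, 1898 → Apr 16, 1898: 31 days (March has 31).
Apr 16, 1898 → May 16, 1898: 30 days (April has 30).
May 16, 1898 → May 30, 1898: 14 days.
Total: 7745 days.

7745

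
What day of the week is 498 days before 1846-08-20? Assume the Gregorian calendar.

First find the weekday of Aug 20, 1846. Doomsday rule: the anchor day for the 1800s is Friday. For year 46: 46÷12 = 3 r 10, and 10÷4 = 2, so 3+10+2 = 15.
Friday + 15 ≡ Saturday — that's 1846's doomsday.
In August the doomsday date is Aug 8.
Aug 20 is 12 days after Aug 8; 12 mod 7 = 5, so Saturday + 5 = Thursday.
498 mod 7 = 1, so 498 days before a Thursday is Thursday − 1 = Wednesday.

Wednesday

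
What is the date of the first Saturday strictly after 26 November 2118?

December 3, 2118

Nov 26, 2118 is a Saturday.
From Saturday to the next Saturday is 7 days.
Nov 26, 2118 + 7 = Dec 3, 2118.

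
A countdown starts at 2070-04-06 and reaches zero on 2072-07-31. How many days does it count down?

Apr 6, 2070 → Apr 6, 2071: 365 days.
Apr 6, 2071 → Apr 6, 2072: 366 days (Feb 29, 2072 is in that span).
Apr 6, 2072 → May 6, 2072: 30 days (April has 30).
May 6, 2072 → Jun 6, 2072: 31 days (May has 31).
Jun 6, 2072 → Jul 6, 2072: 30 days (June has 30).
Jul 6, 2072 → Jul 31, 2072: 25 days.
Total: 847 days.

847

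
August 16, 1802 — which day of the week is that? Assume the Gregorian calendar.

Monday

Doomsday rule: the anchor day for the 1800s is Friday. For year 02: 2÷12 = 0 r 2, and 2÷4 = 0, so 0+2+0 = 2.
Friday + 2 ≡ Sunday — that's 1802's doomsday.
In August the doomsday date is Aug 8.
Aug 16 is 8 days after Aug 8; 8 mod 7 = 1, so Sunday + 1 = Monday.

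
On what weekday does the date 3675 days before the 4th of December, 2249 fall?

Tuesday

First find the weekday of Dec 4, 2249. Doomsday rule: the anchor day for the 2200s is Friday. For year 49: 49÷12 = 4 r 1, and 1÷4 = 0, so 4+1+0 = 5.
Friday + 5 ≡ Wednesday — that's 2249's doomsday.
In December the doomsday date is Dec 12.
Dec 4 is 8 days before Dec 12; 8 mod 7 = 1, so Wednesday − 1 = Tuesday.
3675 mod 7 = 0, so 3675 days before a Tuesday is Tuesday − 0 = Tuesday.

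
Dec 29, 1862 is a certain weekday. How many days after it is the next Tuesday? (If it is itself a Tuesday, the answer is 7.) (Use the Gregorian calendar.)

1

Dec 29, 1862 is a Monday.
From Monday to the next Tuesday is 1 day.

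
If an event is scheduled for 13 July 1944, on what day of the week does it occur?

Thursday

January 1, 1944 is a Saturday.
Jan 1, 1944 → Feb 1, 1944: 31 days (January has 31).
Feb 1, 1944 → Mar 1, 1944: 29 days (February has 29).
Mar 1, 1944 → Apr 1, 1944: 31 days (March has 31).
Apr 1, 1944 → May 1, 1944: 30 days (April has 30).
May 1, 1944 → Jun 1, 1944: 31 days (May has 31).
Jun 1, 1944 → Jul 1, 1944: 30 days (June has 30).
Jul 1, 1944 → Jul 13, 1944: 12 days.
Total: 194 days.
194 mod 7 = 5, so Saturday + 5 = Thursday.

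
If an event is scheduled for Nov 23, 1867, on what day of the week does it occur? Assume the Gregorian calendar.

Doomsday rule: the anchor day for the 1800s is Friday. For year 67: 67÷12 = 5 r 7, and 7÷4 = 1, so 5+7+1 = 13.
Friday + 13 ≡ Thursday — that's 1867's doomsday.
In November the doomsday date is Nov 7.
Nov 23 is 16 days after Nov 7; 16 mod 7 = 2, so Thursday + 2 = Saturday.

Saturday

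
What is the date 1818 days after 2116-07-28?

July 20, 2121

+365 (one year) → Jul 28, 2117 (1453 left).
+365 (one year) → Jul 28, 2118 (1088 left).
+365 (one year) → Jul 28, 2119 (723 left).
+366 (one year; includes Feb 29, 2120) → Jul 28, 2120 (357 left).
Jul has 31 days: +4 → Aug 1, 2120 (353 left).
Aug has 31 days: +31 → Sep 1, 2120 (322 left).
Sep has 30 days: +30 → Oct 1, 2120 (292 left).
Oct has 31 days: +31 → Nov 1, 2120 (261 left).
Nov has 30 days: +30 → Dec 1, 2120 (231 left).
Dec has 31 days: +31 → Jan 1, 2121 (200 left).
Jan has 31 days: +31 → Feb 1, 2121 (169 left).
Feb has 28 days: +28 → Mar 1, 2121 (141 left).
Mar has 31 days: +31 → Apr 1, 2121 (110 left).
Apr has 30 days: +30 → May 1, 2121 (80 left).
May has 31 days: +31 → Jun 1, 2121 (49 left).
Jun has 30 days: +30 → Jul 1, 2121 (19 left).
+19 → Jul 20, 2121.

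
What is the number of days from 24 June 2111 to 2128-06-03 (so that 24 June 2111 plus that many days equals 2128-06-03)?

Jun 24, 2111 → Jun 24, 2112: 366 days (Feb 29, 2112 is in that span).
Jun 24, 2112 → Jun 24, 2113: 365 days.
Jun 24, 2113 → Jun 24, 2114: 365 days.
Jun 24, 2114 → Jun 24, 2115: 365 days.
Jun 24, 2115 → Jun 24, 2116: 366 days (Feb 29, 2116 is in that span).
Jun 24, 2116 → Jun 24, 2117: 365 days.
Jun 24, 2117 → Jun 24, 2118: 365 days.
Jun 24, 2118 → Jun 24, 2119: 365 days.
Jun 24, 2119 → Jun 24, 2120: 366 days (Feb 29, 2120 is in that span).
Jun 24, 2120 → Jun 24, 2121: 365 days.
Jun 24, 2121 → Jun 24, 2122: 365 days.
Jun 24, 2122 → Jun 24, 2123: 365 days.
Jun 24, 2123 → Jun 24, 2124: 366 days (Feb 29, 2124 is in that span).
Jun 24, 2124 → Jun 24, 2125: 365 days.
Jun 24, 2125 → Jun 24, 2126: 365 days.
Jun 24, 2126 → Jun 24, 2127: 365 days.
Jun 24, 2127 → Jul 24, 2127: 30 days (June has 30).
Jul 24, 2127 → Aug 24, 2127: 31 days (July has 31).
Aug 24, 2127 → Sep 24, 2127: 31 days (August has 31).
Sep 24, 2127 → Oct 24, 2127: 30 days (September has 30).
Oct 24, 2127 → Nov 24, 2127: 31 days (October has 31).
Nov 24, 2127 → Dec 24, 2127: 30 days (November has 30).
Dec 24, 2127 → Jan 24, 2128: 31 days (December has 31).
Jan 24, 2128 → Feb 24, 2128: 31 days (January has 31).
Feb 24, 2128 → Mar 24, 2128: 29 days (February has 29).
Mar 24, 2128 → Apr 24, 2128: 31 days (March has 31).
Apr 24, 2128 → May 24, 2128: 30 days (April has 30).
May 24, 2128 → Jun 3, 2128: 10 days.
Total: 6189 days.

6189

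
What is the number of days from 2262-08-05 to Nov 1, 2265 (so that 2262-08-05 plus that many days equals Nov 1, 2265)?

1184

Aug 5, 2262 → Aug 5, 2263: 365 days.
Aug 5, 2263 → Aug 5, 2264: 366 days (Feb 29, 2264 is in that span).
Aug 5, 2264 → Aug 5, 2265: 365 days.
Aug 5, 2265 → Sep 5, 2265: 31 days (August has 31).
Sep 5, 2265 → Oct 5, 2265: 30 days (September has 30).
Oct 5, 2265 → Nov 1, 2265: 27 days.
Total: 1184 days.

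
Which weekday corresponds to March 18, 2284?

Doomsday rule: the anchor day for the 2200s is Friday. For year 84: 84÷12 = 7 r 0, and 0÷4 = 0, so 7+0+0 = 7.
Friday + 7 ≡ Friday — that's 2284's doomsday.
In March the doomsday date is Mar 14.
Mar 18 is 4 days after Mar 14; 4 mod 7 = 4, so Friday + 4 = Tuesday.

Tuesday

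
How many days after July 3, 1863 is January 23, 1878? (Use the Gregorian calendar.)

5318

Jul 3, 1863 → Jul 3, 1864: 366 days (Feb 29, 1864 is in that span).
Jul 3, 1864 → Jul 3, 1865: 365 days.
Jul 3, 1865 → Jul 3, 1866: 365 days.
Jul 3, 1866 → Jul 3, 1867: 365 days.
Jul 3, 1867 → Jul 3, 1868: 366 days (Feb 29, 1868 is in that span).
Jul 3, 1868 → Jul 3, 1869: 365 days.
Jul 3, 1869 → Jul 3, 1870: 365 days.
Jul 3, 1870 → Jul 3, 1871: 365 days.
Jul 3, 1871 → Jul 3, 1872: 366 days (Feb 29, 1872 is in that span).
Jul 3, 1872 → Jul 3, 1873: 365 days.
Jul 3, 1873 → Jul 3, 1874: 365 days.
Jul 3, 1874 → Jul 3, 1875: 365 days.
Jul 3, 1875 → Jul 3, 1876: 366 days (Feb 29, 1876 is in that span).
Jul 3, 1876 → Jul 3, 1877: 365 days.
Jul 3, 1877 → Aug 3, 1877: 31 days (July has 31).
Aug 3, 1877 → Sep 3, 1877: 31 days (August has 31).
Sep 3, 1877 → Oct 3, 1877: 30 days (September has 30).
Oct 3, 1877 → Nov 3, 1877: 31 days (October has 31).
Nov 3, 1877 → Dec 3, 1877: 30 days (November has 30).
Dec 3, 1877 → Jan 3, 1878: 31 days (December has 31).
Jan 3, 1878 → Jan 23, 1878: 20 days.
Total: 5318 days.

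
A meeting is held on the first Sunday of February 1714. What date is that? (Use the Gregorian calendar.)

February 1, 1714 is a Thursday.
The first Sunday is therefore February 4 (3 days later).

February 4, 1714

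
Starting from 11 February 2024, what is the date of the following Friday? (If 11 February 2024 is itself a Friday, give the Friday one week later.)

February 16, 2024

Feb 11, 2024 is a Sunday.
From Sunday to the next Friday is 5 days.
Feb 11, 2024 + 5 = Feb 16, 2024.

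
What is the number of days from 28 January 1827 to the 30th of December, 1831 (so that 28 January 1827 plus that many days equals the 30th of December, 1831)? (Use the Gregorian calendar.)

1797

Jan 28, 1827 → Jan 28, 1828: 365 days.
Jan 28, 1828 → Jan 28, 1829: 366 days (Feb 29, 1828 is in that span).
Jan 28, 1829 → Jan 28, 1830: 365 days.
Jan 28, 1830 → Jan 28, 1831: 365 days.
Jan 28, 1831 → Feb 28, 1831: 31 days (January has 31).
Feb 28, 1831 → Mar 28, 1831: 28 days (February has 28).
Mar 28, 1831 → Apr 28, 1831: 31 days (March has 31).
Apr 28, 1831 → May 28, 1831: 30 days (April has 30).
May 28, 1831 → Jun 28, 1831: 31 days (May has 31).
Jun 28, 1831 → Jul 28, 1831: 30 days (June has 30).
Jul 28, 1831 → Aug 28, 1831: 31 days (July has 31).
Aug 28, 1831 → Sep 28, 1831: 31 days (August has 31).
Sep 28, 1831 → Oct 28, 1831: 30 days (September has 30).
Oct 28, 1831 → Nov 28, 1831: 31 days (October has 31).
Nov 28, 1831 → Dec 28, 1831: 30 days (November has 30).
Dec 28, 1831 → Dec 30, 1831: 2 days.
Total: 1797 days.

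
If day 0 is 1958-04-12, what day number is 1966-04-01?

2911

Apr 12, 1958 → Apr 12, 1959: 365 days.
Apr 12, 1959 → Apr 12, 1960: 366 days (Feb 29, 1960 is in that span).
Apr 12, 1960 → Apr 12, 1961: 365 days.
Apr 12, 1961 → Apr 12, 1962: 365 days.
Apr 12, 1962 → Apr 12, 1963: 365 days.
Apr 12, 1963 → Apr 12, 1964: 366 days (Feb 29, 1964 is in that span).
Apr 12, 1964 → Apr 12, 1965: 365 days.
Apr 12, 1965 → May 12, 1965: 30 days (April has 30).
May 12, 1965 → Jun 12, 1965: 31 days (May has 31).
Jun 12, 1965 → Jul 12, 1965: 30 days (June has 30).
Jul 12, 1965 → Aug 12, 1965: 31 days (July has 31).
Aug 12, 1965 → Sep 12, 1965: 31 days (August has 31).
Sep 12, 1965 → Oct 12, 1965: 30 days (September has 30).
Oct 12, 1965 → Nov 12, 1965: 31 days (October has 31).
Nov 12, 1965 → Dec 12, 1965: 30 days (November has 30).
Dec 12, 1965 → Jan 12, 1966: 31 days (December has 31).
Jan 12, 1966 → Feb 12, 1966: 31 days (January has 31).
Feb 12, 1966 → Mar 12, 1966: 28 days (February has 28).
Mar 12, 1966 → Apr 1, 1966: 20 days.
Total: 2911 days.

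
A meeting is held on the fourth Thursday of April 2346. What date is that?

April 1, 2346 is a Monday.
The first Thursday is therefore April 4 (3 days later).
The fourth Thursday is 4 + 3×7 = April 25.

April 25, 2346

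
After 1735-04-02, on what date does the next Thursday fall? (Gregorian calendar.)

Apr 2, 1735 is a Saturday.
From Saturday to the next Thursday is 5 days.
Apr 2, 1735 + 5 = Apr 7, 1735.

April 7, 1735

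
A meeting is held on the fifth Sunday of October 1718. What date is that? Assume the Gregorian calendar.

October 30, 1718

October 1, 1718 is a Saturday.
The first Sunday is therefore October 2 (1 days later).
The fifth Sunday is 2 + 4×7 = October 30.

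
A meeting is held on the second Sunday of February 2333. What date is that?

February 12, 2333

February 1, 2333 is a Wednesday.
The first Sunday is therefore February 5 (4 days later).
The second Sunday is 5 + 1×7 = February 12.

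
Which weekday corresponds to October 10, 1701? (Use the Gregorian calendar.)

Monday

Doomsday rule: the anchor day for the 1700s is Sunday. For year 01: 1÷12 = 0 r 1, and 1÷4 = 0, so 0+1+0 = 1.
Sunday + 1 ≡ Monday — that's 1701's doomsday.
In October the doomsday date is Oct 10.
Oct 10 is the doomsday itself: Monday.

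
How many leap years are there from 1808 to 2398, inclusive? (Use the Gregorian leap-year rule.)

144

Multiples of 4 in [1808,2398]: 148.
Of those, multiples of 100: 5 (not leap unless ÷400).
Multiples of 400: 1.
Leap years = 148 − 5 + 1 = 144.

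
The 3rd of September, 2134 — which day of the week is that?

Friday

Doomsday rule: the anchor day for the 2100s is Sunday. For year 34: 34÷12 = 2 r 10, and 10÷4 = 2, so 2+10+2 = 14.
Sunday + 14 ≡ Sunday — that's 2134's doomsday.
In September the doomsday date is Sep 5.
Sep 3 is 2 days before Sep 5; 2 mod 7 = 2, so Sunday − 2 = Friday.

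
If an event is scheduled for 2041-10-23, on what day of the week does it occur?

Doomsday rule: the anchor day for the 2000s is Tuesday. For year 41: 41÷12 = 3 r 5, and 5÷4 = 1, so 3+5+1 = 9.
Tuesday + 9 ≡ Thursday — that's 2041's doomsday.
In October the doomsday date is Oct 10.
Oct 23 is 13 days after Oct 10; 13 mod 7 = 6, so Thursday + 6 = Wednesday.

Wednesday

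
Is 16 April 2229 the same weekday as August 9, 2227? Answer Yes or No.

Yes

From Aug 9, 2227 to Apr 16, 2229 is 616 days.
616 mod 7 = 0, so they are the same weekday.
(Aug 9, 2227 is a Thursday; Apr 16, 2229 is a Thursday.)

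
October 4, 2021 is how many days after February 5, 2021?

Feb 5, 2021 → Mar 5, 2021: 28 days (February has 28).
Mar 5, 2021 → Apr 5, 2021: 31 days (March has 31).
Apr 5, 2021 → May 5, 2021: 30 days (April has 30).
May 5, 2021 → Jun 5, 2021: 31 days (May has 31).
Jun 5, 2021 → Jul 5, 2021: 30 days (June has 30).
Jul 5, 2021 → Aug 5, 2021: 31 days (July has 31).
Aug 5, 2021 → Sep 5, 2021: 31 days (August has 31).
Sep 5, 2021 → Oct 4, 2021: 29 days.
Total: 241 days.

241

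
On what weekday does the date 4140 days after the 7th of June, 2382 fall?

Jun 7, 2382 is a Monday.
4140 mod 7 = 3, so 4140 days after a Monday is Monday + 3 = Thursday.

Thursday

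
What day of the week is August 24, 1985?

Doomsday rule: the anchor day for the 1900s is Wednesday. For year 85: 85÷12 = 7 r 1, and 1÷4 = 0, so 7+1+0 = 8.
Wednesday + 8 ≡ Thursday — that's 1985's doomsday.
In August the doomsday date is Aug 8.
Aug 24 is 16 days after Aug 8; 16 mod 7 = 2, so Thursday + 2 = Saturday.

Saturday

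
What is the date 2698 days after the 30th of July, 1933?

December 18, 1940

+365 (one year) → Jul 30, 1934 (2333 left).
+365 (one year) → Jul 30, 1935 (1968 left).
+366 (one year; includes Feb 29, 1936) → Jul 30, 1936 (1602 left).
+365 (one year) → Jul 30, 1937 (1237 left).
+365 (one year) → Jul 30, 1938 (872 left).
+365 (one year) → Jul 30, 1939 (507 left).
+366 (one year; includes Feb 29, 1940) → Jul 30, 1940 (141 left).
Jul has 31 days: +2 → Aug 1, 1940 (139 left).
Aug has 31 days: +31 → Sep 1, 1940 (108 left).
Sep has 30 days: +30 → Oct 1, 1940 (78 left).
Oct has 31 days: +31 → Nov 1, 1940 (47 left).
Nov has 30 days: +30 → Dec 1, 1940 (17 left).
+17 → Dec 18, 1940.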